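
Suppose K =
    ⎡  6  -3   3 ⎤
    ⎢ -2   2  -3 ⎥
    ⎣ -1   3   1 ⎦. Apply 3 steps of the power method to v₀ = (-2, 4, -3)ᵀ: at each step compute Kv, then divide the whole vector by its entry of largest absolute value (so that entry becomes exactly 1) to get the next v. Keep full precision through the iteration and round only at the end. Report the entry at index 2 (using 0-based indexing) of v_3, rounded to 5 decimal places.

Kv0 = (-33.000000, 21.000000, 11.000000); divide by -33.000000 → v1 = (1.000000, -0.636364, -0.333333)
Kv1 = (6.909091, -2.272727, -3.242424); divide by 6.909091 → v2 = (1.000000, -0.328947, -0.469298)
Kv2 = (5.578947, -1.250000, -2.456140); divide by 5.578947 → v3 = (1.000000, -0.224057, -0.440252)
Requested entry of v3: 560/-1272 = -0.44025

-0.44025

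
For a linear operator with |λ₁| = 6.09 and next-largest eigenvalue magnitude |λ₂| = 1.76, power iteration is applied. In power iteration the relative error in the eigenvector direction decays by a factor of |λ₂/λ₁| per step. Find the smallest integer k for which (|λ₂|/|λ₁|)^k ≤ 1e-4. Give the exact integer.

|λ₂/λ₁| = 1.76/6.09 = 0.28900
Need k ≥ ln(1e-4) / ln(0.28900) = -9.2103 / -1.2413 ≈ 7.420
Smallest integer k satisfying the bound: 8

8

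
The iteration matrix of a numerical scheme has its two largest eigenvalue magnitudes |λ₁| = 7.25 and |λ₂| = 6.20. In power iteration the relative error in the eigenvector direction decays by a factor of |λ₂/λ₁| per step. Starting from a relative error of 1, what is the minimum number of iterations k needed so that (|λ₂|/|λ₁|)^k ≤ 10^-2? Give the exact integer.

30

|λ₂/λ₁| = 6.20/7.25 = 0.85517
Need k ≥ ln(10^-2) / ln(0.85517) = -4.6052 / -0.1565 ≈ 29.435
Smallest integer k satisfying the bound: 30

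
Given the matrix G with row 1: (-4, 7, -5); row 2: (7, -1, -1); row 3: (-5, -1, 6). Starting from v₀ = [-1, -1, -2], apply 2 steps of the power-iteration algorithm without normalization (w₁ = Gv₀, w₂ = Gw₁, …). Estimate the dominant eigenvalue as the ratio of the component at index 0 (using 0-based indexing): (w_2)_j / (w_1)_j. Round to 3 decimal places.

-3.714

w1 = Gv₀ = ((-4)·(-1) + 7·(-1) + (-5)·(-2); 7·(-1) + (-1)·(-1) + (-1)·(-2); (-5)·(-1) + (-1)·(-1) + 6·(-2)) = (7, -4, -6)
w2 = Gw1 = ((-4)·7 + 7·(-4) + (-5)·(-6); 7·7 + (-1)·(-4) + (-1)·(-6); (-5)·7 + (-1)·(-4) + 6·(-6)) = (-26, 59, -67)
Ratio at component: -26 / 7 = -3.714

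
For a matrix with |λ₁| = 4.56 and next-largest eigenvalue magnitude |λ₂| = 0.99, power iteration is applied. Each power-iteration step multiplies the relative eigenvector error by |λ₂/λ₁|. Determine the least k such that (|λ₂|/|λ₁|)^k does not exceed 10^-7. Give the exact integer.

11

|λ₂/λ₁| = 0.99/4.56 = 0.21711
Need k ≥ ln(10^-7) / ln(0.21711) = -16.1181 / -1.5274 ≈ 10.553
Smallest integer k satisfying the bound: 11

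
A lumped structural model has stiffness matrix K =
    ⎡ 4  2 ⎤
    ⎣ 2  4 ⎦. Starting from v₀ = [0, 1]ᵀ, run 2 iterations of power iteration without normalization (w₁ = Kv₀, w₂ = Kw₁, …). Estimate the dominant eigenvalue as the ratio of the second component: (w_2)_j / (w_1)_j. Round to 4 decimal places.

w1 = Kv₀ = (4·0 + 2·1; 2·0 + 4·1) = (2, 4)
w2 = Kw1 = (4·2 + 2·4; 2·2 + 4·4) = (16, 20)
Ratio at component: 20 / 4 = 5.0000

λ ≈ 5.0000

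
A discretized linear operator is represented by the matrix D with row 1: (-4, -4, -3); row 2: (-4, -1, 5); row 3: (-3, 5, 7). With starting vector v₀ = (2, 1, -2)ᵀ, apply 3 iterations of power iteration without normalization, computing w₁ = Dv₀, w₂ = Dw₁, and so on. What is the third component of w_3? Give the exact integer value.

w1 = Dv₀ = ((-4)·2 + (-4)·1 + (-3)·(-2); (-4)·2 + (-1)·1 + 5·(-2); (-3)·2 + 5·1 + 7·(-2)) = (-6, -19, -15)
w2 = Dw1 = ((-4)·(-6) + (-4)·(-19) + (-3)·(-15); (-4)·(-6) + (-1)·(-19) + 5·(-15); (-3)·(-6) + 5·(-19) + 7·(-15)) = (145, -32, -182)
w3 = Dw2 = (94, -1458, -1869)
The requested component of w3 is -1869.

-1869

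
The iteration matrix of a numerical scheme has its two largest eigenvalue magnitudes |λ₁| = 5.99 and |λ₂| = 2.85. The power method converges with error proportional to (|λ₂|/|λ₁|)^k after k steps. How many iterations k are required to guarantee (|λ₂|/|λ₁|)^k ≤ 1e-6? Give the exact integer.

|λ₂/λ₁| = 2.85/5.99 = 0.47579
Need k ≥ ln(1e-6) / ln(0.47579) = -13.8155 / -0.7428 ≈ 18.600
Smallest integer k satisfying the bound: 19

19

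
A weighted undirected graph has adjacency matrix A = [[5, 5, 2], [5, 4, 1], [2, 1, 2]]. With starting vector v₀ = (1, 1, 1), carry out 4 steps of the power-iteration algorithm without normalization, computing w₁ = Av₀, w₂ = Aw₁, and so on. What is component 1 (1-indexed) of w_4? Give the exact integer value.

12251

w1 = Av₀ = (5·1 + 5·1 + 2·1; 5·1 + 4·1 + 1·1; 2·1 + 1·1 + 2·1) = (12, 10, 5)
w2 = Aw1 = (5·12 + 5·10 + 2·5; 5·12 + 4·10 + 1·5; 2·12 + 1·10 + 2·5) = (120, 105, 44)
w3 = Aw2 = (1213, 1064, 433)
w4 = Aw3 = (12251, 10754, 4356)
The requested component of w4 is 12251.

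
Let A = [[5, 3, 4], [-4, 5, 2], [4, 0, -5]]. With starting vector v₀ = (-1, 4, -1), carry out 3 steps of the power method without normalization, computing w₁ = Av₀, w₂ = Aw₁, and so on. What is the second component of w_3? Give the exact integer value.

174

w1 = Av₀ = (5·(-1) + 3·4 + 4·(-1); (-4)·(-1) + 5·4 + 2·(-1); 4·(-1) + 0·4 + (-5)·(-1)) = (3, 22, 1)
w2 = Aw1 = (5·3 + 3·22 + 4·1; (-4)·3 + 5·22 + 2·1; 4·3 + 0·22 + (-5)·1) = (85, 100, 7)
w3 = Aw2 = (753, 174, 305)
The requested component of w3 is 174.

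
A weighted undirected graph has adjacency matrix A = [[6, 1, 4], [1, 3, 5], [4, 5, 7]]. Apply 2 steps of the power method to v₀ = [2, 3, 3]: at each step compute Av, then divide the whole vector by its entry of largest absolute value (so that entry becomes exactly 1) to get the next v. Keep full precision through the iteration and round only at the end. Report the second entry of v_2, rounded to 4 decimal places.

Av0 = (27.00000, 26.00000, 44.00000); divide by 44.00000 → v1 = (0.61364, 0.59091, 1.00000)
Av1 = (8.27273, 7.38636, 12.40909); divide by 12.40909 → v2 = (0.66667, 0.59524, 1.00000)
Requested entry of v2: 325/546 = 0.5952

0.5952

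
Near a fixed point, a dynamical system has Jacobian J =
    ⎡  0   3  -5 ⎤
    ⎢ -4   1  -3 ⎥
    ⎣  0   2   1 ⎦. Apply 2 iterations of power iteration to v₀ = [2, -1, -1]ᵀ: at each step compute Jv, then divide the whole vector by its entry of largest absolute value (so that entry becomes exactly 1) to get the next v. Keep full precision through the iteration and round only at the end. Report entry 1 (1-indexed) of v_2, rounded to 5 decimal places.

Jv0 = (2.000000, -6.000000, -3.000000); divide by -6.000000 → v1 = (-0.333333, 1.000000, 0.500000)
Jv1 = (0.500000, 0.833333, 2.500000); divide by 2.500000 → v2 = (0.200000, 0.333333, 1.000000)
Requested entry of v2: -3/-15 = 0.20000

0.20000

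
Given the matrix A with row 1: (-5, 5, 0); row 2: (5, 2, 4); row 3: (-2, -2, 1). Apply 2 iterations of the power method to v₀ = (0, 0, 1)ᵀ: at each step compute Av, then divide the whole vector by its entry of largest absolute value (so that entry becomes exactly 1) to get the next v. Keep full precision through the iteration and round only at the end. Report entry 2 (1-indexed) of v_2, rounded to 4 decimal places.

0.6000

Av0 = (0.00000, 4.00000, 1.00000); divide by 4.00000 → v1 = (0.00000, 1.00000, 0.25000)
Av1 = (5.00000, 3.00000, -1.75000); divide by 5.00000 → v2 = (1.00000, 0.60000, -0.35000)
Requested entry of v2: 12/20 = 0.6000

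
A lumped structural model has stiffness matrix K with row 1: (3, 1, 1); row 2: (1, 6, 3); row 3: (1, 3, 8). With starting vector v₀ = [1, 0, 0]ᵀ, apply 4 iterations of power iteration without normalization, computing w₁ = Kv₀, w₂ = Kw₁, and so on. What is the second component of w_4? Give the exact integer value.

1286

w1 = Kv₀ = (3·1 + 1·0 + 1·0; 1·1 + 6·0 + 3·0; 1·1 + 3·0 + 8·0) = (3, 1, 1)
w2 = Kw1 = (3·3 + 1·1 + 1·1; 1·3 + 6·1 + 3·1; 1·3 + 3·1 + 8·1) = (11, 12, 14)
w3 = Kw2 = (59, 125, 159)
w4 = Kw3 = (461, 1286, 1706)
The requested component of w4 is 1286.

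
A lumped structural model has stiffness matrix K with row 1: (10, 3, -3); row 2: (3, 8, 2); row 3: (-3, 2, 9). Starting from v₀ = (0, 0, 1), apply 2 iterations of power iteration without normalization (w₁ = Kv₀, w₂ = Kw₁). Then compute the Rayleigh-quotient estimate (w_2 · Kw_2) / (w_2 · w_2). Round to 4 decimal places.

w1 = Kv₀ = (10·0 + 3·0 + (-3)·1; 3·0 + 8·0 + 2·1; (-3)·0 + 2·0 + 9·1) = (-3, 2, 9)
w2 = Kw1 = (10·(-3) + 3·2 + (-3)·9; 3·(-3) + 8·2 + 2·9; (-3)·(-3) + 2·2 + 9·9) = (-51, 25, 94)
Kw2 = (-717, 235, 1049)
w2·Kw2 = (-51)·(-717) + 25·235 + 94·1049 = 141048; w2·w2 = (-51)·(-51) + 25·25 + 94·94 = 12062
λ ≈ 141048/12062 = 11.6936

11.6936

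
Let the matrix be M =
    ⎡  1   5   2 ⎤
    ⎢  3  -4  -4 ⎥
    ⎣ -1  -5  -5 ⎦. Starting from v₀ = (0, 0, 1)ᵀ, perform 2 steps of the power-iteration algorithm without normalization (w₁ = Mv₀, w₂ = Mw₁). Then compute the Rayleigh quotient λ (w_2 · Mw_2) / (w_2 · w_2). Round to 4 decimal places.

w1 = Mv₀ = (1·0 + 5·0 + 2·1; 3·0 + (-4)·0 + (-4)·1; (-1)·0 + (-5)·0 + (-5)·1) = (2, -4, -5)
w2 = Mw1 = (1·2 + 5·(-4) + 2·(-5); 3·2 + (-4)·(-4) + (-4)·(-5); (-1)·2 + (-5)·(-4) + (-5)·(-5)) = (-28, 42, 43)
Mw2 = (268, -424, -397)
w2·Mw2 = (-28)·268 + 42·(-424) + 43·(-397) = -42383; w2·w2 = (-28)·(-28) + 42·42 + 43·43 = 4397
λ ≈ -42383/4397 = -9.6391

-9.6391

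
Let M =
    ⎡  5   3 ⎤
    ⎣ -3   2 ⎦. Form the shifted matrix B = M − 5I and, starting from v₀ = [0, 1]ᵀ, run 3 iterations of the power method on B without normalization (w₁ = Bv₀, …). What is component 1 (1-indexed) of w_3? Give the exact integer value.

0

B = M − 5I has rows (0, 3); (-3, -3)
w1 = Bv₀ = (0·0 + 3·1; (-3)·0 + (-3)·1) = (3, -3)
w2 = Bw1 = (0·3 + 3·(-3); (-3)·3 + (-3)·(-3)) = (-9, 0)
w3 = Bw2 = (0, 27)
Requested component of w3: 0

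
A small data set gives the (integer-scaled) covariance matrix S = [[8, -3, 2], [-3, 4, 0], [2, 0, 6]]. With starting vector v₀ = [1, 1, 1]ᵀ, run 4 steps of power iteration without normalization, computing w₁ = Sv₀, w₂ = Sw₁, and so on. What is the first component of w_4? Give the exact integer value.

7661

w1 = Sv₀ = (7, 1, 8)
w2 = Sw1 = (69, -17, 62)
w3 = Sw2 = (727, -275, 510)
w4 = Sw3 = (7661, -3281, 4514)
The requested component of w4 is 7661.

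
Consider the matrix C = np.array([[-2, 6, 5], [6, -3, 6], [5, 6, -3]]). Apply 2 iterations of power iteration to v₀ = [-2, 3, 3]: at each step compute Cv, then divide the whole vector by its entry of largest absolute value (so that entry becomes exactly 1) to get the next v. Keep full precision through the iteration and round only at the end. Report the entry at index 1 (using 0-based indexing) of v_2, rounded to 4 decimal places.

1.0000

Cv0 = (37.00000, -3.00000, -1.00000); divide by 37.00000 → v1 = (1.00000, -0.08108, -0.02703)
Cv1 = (-2.62162, 6.08108, 4.59459); divide by 6.08108 → v2 = (-0.43111, 1.00000, 0.75556)
Requested entry of v2: 225/225 = 1.0000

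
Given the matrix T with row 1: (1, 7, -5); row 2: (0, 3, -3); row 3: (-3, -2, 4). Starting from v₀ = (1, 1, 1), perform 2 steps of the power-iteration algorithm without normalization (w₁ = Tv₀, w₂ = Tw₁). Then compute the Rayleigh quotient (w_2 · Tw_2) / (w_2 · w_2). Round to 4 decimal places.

w1 = Tv₀ = (1·1 + 7·1 + (-5)·1; 0·1 + 3·1 + (-3)·1; (-3)·1 + (-2)·1 + 4·1) = (3, 0, -1)
w2 = Tw1 = (1·3 + 7·0 + (-5)·(-1); 0·3 + 3·0 + (-3)·(-1); (-3)·3 + (-2)·0 + 4·(-1)) = (8, 3, -13)
Tw2 = (94, 48, -82)
w2·Tw2 = 8·94 + 3·48 + (-13)·(-82) = 1962; w2·w2 = 8·8 + 3·3 + (-13)·(-13) = 242
λ ≈ 1962/242 = 8.1074

8.1074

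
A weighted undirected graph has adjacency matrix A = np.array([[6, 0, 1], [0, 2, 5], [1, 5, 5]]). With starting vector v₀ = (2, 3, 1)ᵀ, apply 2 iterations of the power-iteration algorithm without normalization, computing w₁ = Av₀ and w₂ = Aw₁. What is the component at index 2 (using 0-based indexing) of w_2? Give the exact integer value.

w1 = Av₀ = (6·2 + 0·3 + 1·1; 0·2 + 2·3 + 5·1; 1·2 + 5·3 + 5·1) = (13, 11, 22)
w2 = Aw1 = (6·13 + 0·11 + 1·22; 0·13 + 2·11 + 5·22; 1·13 + 5·11 + 5·22) = (100, 132, 178)
The requested component of w2 is 178.

178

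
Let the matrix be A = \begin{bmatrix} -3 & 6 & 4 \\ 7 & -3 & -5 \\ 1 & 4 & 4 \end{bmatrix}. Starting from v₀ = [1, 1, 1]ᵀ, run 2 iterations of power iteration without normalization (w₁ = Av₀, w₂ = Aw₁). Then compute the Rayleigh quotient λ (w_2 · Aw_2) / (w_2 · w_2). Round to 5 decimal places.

4.84252

w1 = Av₀ = (7, -1, 9)
w2 = Aw1 = (9, 7, 39)
Aw2 = (171, -153, 193)
w2·Aw2 = 9·171 + 7·(-153) + 39·193 = 7995; w2·w2 = 9·9 + 7·7 + 39·39 = 1651
λ ≈ 7995/1651 = 4.84252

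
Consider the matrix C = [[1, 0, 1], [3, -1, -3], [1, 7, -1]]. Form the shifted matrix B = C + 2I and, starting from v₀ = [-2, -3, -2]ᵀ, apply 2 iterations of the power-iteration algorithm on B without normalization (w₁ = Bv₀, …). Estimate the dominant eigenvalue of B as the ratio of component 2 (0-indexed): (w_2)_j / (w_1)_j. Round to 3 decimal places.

B = C + 2I has rows (3, 0, 1); (3, 1, -3); (1, 7, 1)
w1 = Bv₀ = (3·(-2) + 0·(-3) + 1·(-2); 3·(-2) + 1·(-3) + (-3)·(-2); 1·(-2) + 7·(-3) + 1·(-2)) = (-8, -3, -25)
w2 = Bw1 = (3·(-8) + 0·(-3) + 1·(-25); 3·(-8) + 1·(-3) + (-3)·(-25); 1·(-8) + 7·(-3) + 1·(-25)) = (-49, 48, -54)
Ratio: -54/-25 = 2.160

2.160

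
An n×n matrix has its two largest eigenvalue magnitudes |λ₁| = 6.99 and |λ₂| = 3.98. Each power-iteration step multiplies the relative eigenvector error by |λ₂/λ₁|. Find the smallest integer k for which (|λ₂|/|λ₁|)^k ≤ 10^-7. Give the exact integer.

29

|λ₂/λ₁| = 3.98/6.99 = 0.56938
Need k ≥ ln(10^-7) / ln(0.56938) = -16.1181 / -0.5632 ≈ 28.619
Smallest integer k satisfying the bound: 29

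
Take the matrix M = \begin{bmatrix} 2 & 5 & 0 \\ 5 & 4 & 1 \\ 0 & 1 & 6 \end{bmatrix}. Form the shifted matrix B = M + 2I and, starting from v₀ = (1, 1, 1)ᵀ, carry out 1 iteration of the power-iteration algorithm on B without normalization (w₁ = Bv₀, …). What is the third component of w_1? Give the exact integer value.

9

B = M + 2I has rows (4, 5, 0); (5, 6, 1); (0, 1, 8)
w1 = Bv₀ = (9, 12, 9)
Requested component of w1: 9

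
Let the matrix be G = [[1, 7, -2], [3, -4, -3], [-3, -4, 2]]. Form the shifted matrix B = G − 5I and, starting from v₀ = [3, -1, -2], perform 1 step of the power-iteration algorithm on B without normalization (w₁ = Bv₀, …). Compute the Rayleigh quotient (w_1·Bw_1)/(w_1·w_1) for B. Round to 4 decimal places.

B = G − 5I has rows (-4, 7, -2); (3, -9, -3); (-3, -4, -3)
w1 = Bv₀ = ((-4)·3 + 7·(-1) + (-2)·(-2); 3·3 + (-9)·(-1) + (-3)·(-2); (-3)·3 + (-4)·(-1) + (-3)·(-2)) = (-15, 24, 1)
Bw1 = (226, -264, -54)
w1·Bw1 = -9780; w1·w1 = 802; μ ≈ -9780/802 = -12.1945

-12.1945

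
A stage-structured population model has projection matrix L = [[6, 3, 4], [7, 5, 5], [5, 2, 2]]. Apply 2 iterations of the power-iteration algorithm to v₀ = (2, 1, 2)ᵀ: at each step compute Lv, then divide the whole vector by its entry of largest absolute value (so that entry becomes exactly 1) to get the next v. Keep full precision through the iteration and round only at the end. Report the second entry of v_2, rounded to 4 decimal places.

1.0000

Lv0 = (23.00000, 29.00000, 16.00000); divide by 29.00000 → v1 = (0.79310, 1.00000, 0.55172)
Lv1 = (9.96552, 13.31034, 7.06897); divide by 13.31034 → v2 = (0.74870, 1.00000, 0.53109)
Requested entry of v2: 386/386 = 1.0000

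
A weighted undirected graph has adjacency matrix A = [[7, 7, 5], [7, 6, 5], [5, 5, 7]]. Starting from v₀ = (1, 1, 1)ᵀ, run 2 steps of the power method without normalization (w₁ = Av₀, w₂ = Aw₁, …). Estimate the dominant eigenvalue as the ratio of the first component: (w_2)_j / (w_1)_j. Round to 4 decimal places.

w1 = Av₀ = (7·1 + 7·1 + 5·1; 7·1 + 6·1 + 5·1; 5·1 + 5·1 + 7·1) = (19, 18, 17)
w2 = Aw1 = (7·19 + 7·18 + 5·17; 7·19 + 6·18 + 5·17; 5·19 + 5·18 + 7·17) = (344, 326, 304)
Ratio at component: 344 / 19 = 18.1053

18.1053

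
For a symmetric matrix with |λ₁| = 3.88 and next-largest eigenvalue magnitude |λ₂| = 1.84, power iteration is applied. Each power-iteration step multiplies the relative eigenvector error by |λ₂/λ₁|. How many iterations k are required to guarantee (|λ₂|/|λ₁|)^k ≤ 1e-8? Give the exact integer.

|λ₂/λ₁| = 1.84/3.88 = 0.47423
Need k ≥ ln(1e-8) / ln(0.47423) = -18.4207 / -0.7461 ≈ 24.690
Smallest integer k satisfying the bound: 25

25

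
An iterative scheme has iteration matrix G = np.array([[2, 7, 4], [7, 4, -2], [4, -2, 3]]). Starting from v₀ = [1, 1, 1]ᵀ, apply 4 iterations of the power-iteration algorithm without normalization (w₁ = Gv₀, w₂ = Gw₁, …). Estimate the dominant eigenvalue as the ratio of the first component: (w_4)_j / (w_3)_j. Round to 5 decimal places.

9.56448

w1 = Gv₀ = (2·1 + 7·1 + 4·1; 7·1 + 4·1 + (-2)·1; 4·1 + (-2)·1 + 3·1) = (13, 9, 5)
w2 = Gw1 = (2·13 + 7·9 + 4·5; 7·13 + 4·9 + (-2)·5; 4·13 + (-2)·9 + 3·5) = (109, 117, 49)
w3 = Gw2 = (1233, 1133, 349)
w4 = Gw3 = (11793, 12465, 3713)
Ratio at component: 11793 / 1233 = 9.56448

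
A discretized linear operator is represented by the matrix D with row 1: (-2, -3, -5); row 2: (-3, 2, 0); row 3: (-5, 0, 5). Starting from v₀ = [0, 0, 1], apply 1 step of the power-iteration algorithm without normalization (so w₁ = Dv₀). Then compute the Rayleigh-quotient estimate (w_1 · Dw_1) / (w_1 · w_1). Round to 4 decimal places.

w1 = Dv₀ = ((-2)·0 + (-3)·0 + (-5)·1; (-3)·0 + 2·0 + 0·1; (-5)·0 + 0·0 + 5·1) = (-5, 0, 5)
Dw1 = (-15, 15, 50)
w1·Dw1 = (-5)·(-15) + 0·15 + 5·50 = 325; w1·w1 = (-5)·(-5) + 0·0 + 5·5 = 50
λ ≈ 325/50 = 6.5000

λ ≈ 6.5000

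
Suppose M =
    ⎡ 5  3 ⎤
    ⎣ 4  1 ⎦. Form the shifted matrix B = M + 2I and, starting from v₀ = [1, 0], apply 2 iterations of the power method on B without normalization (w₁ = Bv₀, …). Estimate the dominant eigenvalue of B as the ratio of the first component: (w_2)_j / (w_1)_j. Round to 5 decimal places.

B = M + 2I has rows (7, 3); (4, 3)
w1 = Bv₀ = (7·1 + 3·0; 4·1 + 3·0) = (7, 4)
w2 = Bw1 = (7·7 + 3·4; 4·7 + 3·4) = (61, 40)
Ratio: 61/7 = 8.71429

8.71429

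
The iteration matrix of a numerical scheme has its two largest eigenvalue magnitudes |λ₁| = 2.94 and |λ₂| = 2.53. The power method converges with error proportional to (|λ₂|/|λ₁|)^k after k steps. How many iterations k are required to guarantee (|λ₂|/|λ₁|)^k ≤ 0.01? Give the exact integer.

31

|λ₂/λ₁| = 2.53/2.94 = 0.86054
Need k ≥ ln(0.01) / ln(0.86054) = -4.6052 / -0.1502 ≈ 30.662
Smallest integer k satisfying the bound: 31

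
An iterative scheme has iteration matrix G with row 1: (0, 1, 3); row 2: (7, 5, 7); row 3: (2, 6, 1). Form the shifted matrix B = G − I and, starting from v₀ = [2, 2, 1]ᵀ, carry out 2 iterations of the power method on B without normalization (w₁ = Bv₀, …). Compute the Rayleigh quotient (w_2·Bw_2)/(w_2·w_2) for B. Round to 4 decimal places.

10.4048

B = G − I has rows (-1, 1, 3); (7, 4, 7); (2, 6, 0)
w1 = Bv₀ = ((-1)·2 + 1·2 + 3·1; 7·2 + 4·2 + 7·1; 2·2 + 6·2 + 0·1) = (3, 29, 16)
w2 = Bw1 = ((-1)·3 + 1·29 + 3·16; 7·3 + 4·29 + 7·16; 2·3 + 6·29 + 0·16) = (74, 249, 180)
Bw2 = (715, 2774, 1642)
w2·Bw2 = 1039196; w2·w2 = 99877; μ ≈ 1039196/99877 = 10.4048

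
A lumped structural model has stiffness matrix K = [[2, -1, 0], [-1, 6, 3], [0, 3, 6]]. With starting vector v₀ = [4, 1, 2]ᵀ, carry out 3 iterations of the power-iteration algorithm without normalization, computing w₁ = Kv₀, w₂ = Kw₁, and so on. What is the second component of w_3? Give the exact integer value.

852

w1 = Kv₀ = (2·4 + (-1)·1 + 0·2; (-1)·4 + 6·1 + 3·2; 0·4 + 3·1 + 6·2) = (7, 8, 15)
w2 = Kw1 = (2·7 + (-1)·8 + 0·15; (-1)·7 + 6·8 + 3·15; 0·7 + 3·8 + 6·15) = (6, 86, 114)
w3 = Kw2 = (-74, 852, 942)
The requested component of w3 is 852.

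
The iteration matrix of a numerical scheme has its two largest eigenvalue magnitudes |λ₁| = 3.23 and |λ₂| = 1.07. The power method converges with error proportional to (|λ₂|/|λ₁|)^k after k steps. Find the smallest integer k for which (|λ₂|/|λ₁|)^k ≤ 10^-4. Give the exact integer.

|λ₂/λ₁| = 1.07/3.23 = 0.33127
Need k ≥ ln(10^-4) / ln(0.33127) = -9.2103 / -1.1048 ≈ 8.336
Smallest integer k satisfying the bound: 9

9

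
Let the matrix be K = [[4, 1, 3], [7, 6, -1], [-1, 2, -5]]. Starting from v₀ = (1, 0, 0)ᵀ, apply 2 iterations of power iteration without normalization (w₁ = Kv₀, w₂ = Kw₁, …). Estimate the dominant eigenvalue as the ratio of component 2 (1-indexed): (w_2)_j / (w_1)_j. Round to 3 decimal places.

w1 = Kv₀ = (4·1 + 1·0 + 3·0; 7·1 + 6·0 + (-1)·0; (-1)·1 + 2·0 + (-5)·0) = (4, 7, -1)
w2 = Kw1 = (4·4 + 1·7 + 3·(-1); 7·4 + 6·7 + (-1)·(-1); (-1)·4 + 2·7 + (-5)·(-1)) = (20, 71, 15)
Ratio at component: 71 / 7 = 10.143

λ ≈ 10.143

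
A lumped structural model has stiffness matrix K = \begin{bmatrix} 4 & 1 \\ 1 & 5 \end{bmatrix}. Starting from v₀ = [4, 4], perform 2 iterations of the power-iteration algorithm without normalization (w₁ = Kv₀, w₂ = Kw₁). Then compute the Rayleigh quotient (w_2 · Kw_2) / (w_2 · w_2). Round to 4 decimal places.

λ ≈ 5.6018

w1 = Kv₀ = (4·4 + 1·4; 1·4 + 5·4) = (20, 24)
w2 = Kw1 = (4·20 + 1·24; 1·20 + 5·24) = (104, 140)
Kw2 = (556, 804)
w2·Kw2 = 104·556 + 140·804 = 170384; w2·w2 = 104·104 + 140·140 = 30416
λ ≈ 170384/30416 = 5.6018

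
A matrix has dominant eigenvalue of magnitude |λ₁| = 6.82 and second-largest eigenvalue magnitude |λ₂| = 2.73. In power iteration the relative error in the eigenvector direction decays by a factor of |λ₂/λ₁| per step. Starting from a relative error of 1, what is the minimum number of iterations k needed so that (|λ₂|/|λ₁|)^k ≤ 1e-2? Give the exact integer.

|λ₂/λ₁| = 2.73/6.82 = 0.40029
Need k ≥ ln(1e-2) / ln(0.40029) = -4.6052 / -0.9156 ≈ 5.030
Smallest integer k satisfying the bound: 6

6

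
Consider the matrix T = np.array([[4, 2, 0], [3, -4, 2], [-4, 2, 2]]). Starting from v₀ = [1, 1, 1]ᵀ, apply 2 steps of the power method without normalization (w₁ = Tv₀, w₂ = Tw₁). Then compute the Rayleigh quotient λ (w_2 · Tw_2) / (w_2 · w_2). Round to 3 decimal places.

4.251

w1 = Tv₀ = (6, 1, 0)
w2 = Tw1 = (26, 14, -22)
Tw2 = (132, -22, -120)
w2·Tw2 = 26·132 + 14·(-22) + (-22)·(-120) = 5764; w2·w2 = 26·26 + 14·14 + (-22)·(-22) = 1356
λ ≈ 5764/1356 = 4.251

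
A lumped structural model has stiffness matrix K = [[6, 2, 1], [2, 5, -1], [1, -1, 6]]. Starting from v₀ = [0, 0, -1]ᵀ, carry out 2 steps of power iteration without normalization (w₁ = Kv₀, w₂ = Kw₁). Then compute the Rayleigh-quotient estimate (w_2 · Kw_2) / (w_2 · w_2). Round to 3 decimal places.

λ ≈ 6.617

w1 = Kv₀ = (6·0 + 2·0 + 1·(-1); 2·0 + 5·0 + (-1)·(-1); 1·0 + (-1)·0 + 6·(-1)) = (-1, 1, -6)
w2 = Kw1 = (6·(-1) + 2·1 + 1·(-6); 2·(-1) + 5·1 + (-1)·(-6); 1·(-1) + (-1)·1 + 6·(-6)) = (-10, 9, -38)
Kw2 = (-80, 63, -247)
w2·Kw2 = (-10)·(-80) + 9·63 + (-38)·(-247) = 10753; w2·w2 = (-10)·(-10) + 9·9 + (-38)·(-38) = 1625
λ ≈ 10753/1625 = 6.617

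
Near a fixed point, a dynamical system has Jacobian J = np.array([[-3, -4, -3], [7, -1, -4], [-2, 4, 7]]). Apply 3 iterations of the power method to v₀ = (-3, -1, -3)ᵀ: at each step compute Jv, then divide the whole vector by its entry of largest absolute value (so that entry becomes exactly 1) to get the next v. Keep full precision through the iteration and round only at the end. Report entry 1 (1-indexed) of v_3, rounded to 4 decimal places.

Jv0 = (22.00000, -8.00000, -19.00000); divide by 22.00000 → v1 = (1.00000, -0.36364, -0.86364)
Jv1 = (1.04545, 10.81818, -9.50000); divide by 10.81818 → v2 = (0.09664, 1.00000, -0.87815)
Jv2 = (-1.65546, 3.18908, -2.34034); divide by 3.18908 → v3 = (-0.51910, 1.00000, -0.73386)
Requested entry of v3: -394/759 = -0.5191

-0.5191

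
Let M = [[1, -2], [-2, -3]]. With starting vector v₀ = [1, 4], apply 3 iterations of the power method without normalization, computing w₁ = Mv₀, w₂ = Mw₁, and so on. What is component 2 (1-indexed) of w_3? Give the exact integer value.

-210

w1 = Mv₀ = (1·1 + (-2)·4; (-2)·1 + (-3)·4) = (-7, -14)
w2 = Mw1 = (1·(-7) + (-2)·(-14); (-2)·(-7) + (-3)·(-14)) = (21, 56)
w3 = Mw2 = (-91, -210)
The requested component of w3 is -210.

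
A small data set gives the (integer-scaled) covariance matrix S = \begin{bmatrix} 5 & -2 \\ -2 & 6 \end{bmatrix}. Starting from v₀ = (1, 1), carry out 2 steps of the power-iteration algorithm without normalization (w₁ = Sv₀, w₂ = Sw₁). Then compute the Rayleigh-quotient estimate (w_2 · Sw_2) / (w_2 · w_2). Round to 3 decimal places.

4.517

w1 = Sv₀ = (5·1 + (-2)·1; (-2)·1 + 6·1) = (3, 4)
w2 = Sw1 = (5·3 + (-2)·4; (-2)·3 + 6·4) = (7, 18)
Sw2 = (-1, 94)
w2·Sw2 = 7·(-1) + 18·94 = 1685; w2·w2 = 7·7 + 18·18 = 373
λ ≈ 1685/373 = 4.517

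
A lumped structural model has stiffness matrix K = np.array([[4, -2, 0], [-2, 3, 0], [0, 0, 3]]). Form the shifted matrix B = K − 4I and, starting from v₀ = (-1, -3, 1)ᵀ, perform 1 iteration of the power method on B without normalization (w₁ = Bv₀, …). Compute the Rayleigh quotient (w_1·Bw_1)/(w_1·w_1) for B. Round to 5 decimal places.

B = K − 4I has rows (0, -2, 0); (-2, -1, 0); (0, 0, -1)
w1 = Bv₀ = (0·(-1) + (-2)·(-3) + 0·1; (-2)·(-1) + (-1)·(-3) + 0·1; 0·(-1) + 0·(-3) + (-1)·1) = (6, 5, -1)
Bw1 = (-10, -17, 1)
w1·Bw1 = -146; w1·w1 = 62; μ ≈ -146/62 = -2.35484

-2.35484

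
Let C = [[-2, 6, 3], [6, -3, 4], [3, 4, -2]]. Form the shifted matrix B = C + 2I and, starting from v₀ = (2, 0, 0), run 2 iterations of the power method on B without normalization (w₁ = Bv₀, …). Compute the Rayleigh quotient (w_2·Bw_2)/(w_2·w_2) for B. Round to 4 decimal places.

B = C + 2I has rows (0, 6, 3); (6, -1, 4); (3, 4, 0)
w1 = Bv₀ = (0, 12, 6)
w2 = Bw1 = (90, 12, 48)
Bw2 = (216, 720, 318)
w2·Bw2 = 43344; w2·w2 = 10548; μ ≈ 43344/10548 = 4.1092

μ ≈ 4.1092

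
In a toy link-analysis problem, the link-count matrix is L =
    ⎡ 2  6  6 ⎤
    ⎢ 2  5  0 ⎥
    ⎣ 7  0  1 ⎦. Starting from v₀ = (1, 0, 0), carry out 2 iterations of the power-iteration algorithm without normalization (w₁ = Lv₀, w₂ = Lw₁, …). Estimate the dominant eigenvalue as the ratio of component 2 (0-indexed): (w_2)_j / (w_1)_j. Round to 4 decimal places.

3.0000

w1 = Lv₀ = (2, 2, 7)
w2 = Lw1 = (58, 14, 21)
Ratio at component: 21 / 7 = 3.0000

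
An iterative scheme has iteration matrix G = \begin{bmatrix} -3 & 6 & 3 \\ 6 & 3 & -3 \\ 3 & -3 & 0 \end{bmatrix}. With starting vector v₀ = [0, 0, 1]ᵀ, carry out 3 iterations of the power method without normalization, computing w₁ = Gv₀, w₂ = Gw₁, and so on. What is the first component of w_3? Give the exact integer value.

w1 = Gv₀ = ((-3)·0 + 6·0 + 3·1; 6·0 + 3·0 + (-3)·1; 3·0 + (-3)·0 + 0·1) = (3, -3, 0)
w2 = Gw1 = ((-3)·3 + 6·(-3) + 3·0; 6·3 + 3·(-3) + (-3)·0; 3·3 + (-3)·(-3) + 0·0) = (-27, 9, 18)
w3 = Gw2 = (189, -189, -108)
The requested component of w3 is 189.

189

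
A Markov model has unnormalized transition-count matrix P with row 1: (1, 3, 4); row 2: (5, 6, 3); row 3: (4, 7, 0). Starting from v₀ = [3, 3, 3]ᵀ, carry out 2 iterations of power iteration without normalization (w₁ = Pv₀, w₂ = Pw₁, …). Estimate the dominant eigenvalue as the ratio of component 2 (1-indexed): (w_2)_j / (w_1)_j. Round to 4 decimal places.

w1 = Pv₀ = (24, 42, 33)
w2 = Pw1 = (282, 471, 390)
Ratio at component: 471 / 42 = 11.2143

λ ≈ 11.2143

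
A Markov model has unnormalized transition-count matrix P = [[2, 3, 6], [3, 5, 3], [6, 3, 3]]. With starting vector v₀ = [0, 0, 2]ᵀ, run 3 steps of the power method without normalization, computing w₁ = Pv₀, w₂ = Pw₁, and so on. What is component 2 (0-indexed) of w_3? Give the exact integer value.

w1 = Pv₀ = (2·0 + 3·0 + 6·2; 3·0 + 5·0 + 3·2; 6·0 + 3·0 + 3·2) = (12, 6, 6)
w2 = Pw1 = (2·12 + 3·6 + 6·6; 3·12 + 5·6 + 3·6; 6·12 + 3·6 + 3·6) = (78, 84, 108)
w3 = Pw2 = (1056, 978, 1044)
The requested component of w3 is 1044.

1044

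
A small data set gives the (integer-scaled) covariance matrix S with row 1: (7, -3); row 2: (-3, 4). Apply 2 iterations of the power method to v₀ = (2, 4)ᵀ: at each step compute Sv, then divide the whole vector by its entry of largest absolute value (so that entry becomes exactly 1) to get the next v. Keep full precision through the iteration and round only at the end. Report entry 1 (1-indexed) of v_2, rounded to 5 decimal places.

Sv0 = (2.000000, 10.000000); divide by 10.000000 → v1 = (0.200000, 1.000000)
Sv1 = (-1.600000, 3.400000); divide by 3.400000 → v2 = (-0.470588, 1.000000)
Requested entry of v2: -16/34 = -0.47059

-0.47059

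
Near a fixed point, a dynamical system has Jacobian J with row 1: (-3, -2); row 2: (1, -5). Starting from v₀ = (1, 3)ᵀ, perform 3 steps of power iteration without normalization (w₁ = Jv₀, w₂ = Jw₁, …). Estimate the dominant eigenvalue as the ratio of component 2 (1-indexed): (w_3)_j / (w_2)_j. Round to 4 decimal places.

λ ≈ -4.0984

w1 = Jv₀ = ((-3)·1 + (-2)·3; 1·1 + (-5)·3) = (-9, -14)
w2 = Jw1 = ((-3)·(-9) + (-2)·(-14); 1·(-9) + (-5)·(-14)) = (55, 61)
w3 = Jw2 = (-287, -250)
Ratio at component: -250 / 61 = -4.0984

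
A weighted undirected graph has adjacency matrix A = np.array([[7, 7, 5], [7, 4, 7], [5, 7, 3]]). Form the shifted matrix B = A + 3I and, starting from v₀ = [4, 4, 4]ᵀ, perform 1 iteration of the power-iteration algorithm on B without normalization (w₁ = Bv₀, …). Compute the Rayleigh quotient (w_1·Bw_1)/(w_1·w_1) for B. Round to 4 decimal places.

B = A + 3I has rows (10, 7, 5); (7, 7, 7); (5, 7, 6)
w1 = Bv₀ = (10·4 + 7·4 + 5·4; 7·4 + 7·4 + 7·4; 5·4 + 7·4 + 6·4) = (88, 84, 72)
Bw1 = (1828, 1708, 1460)
w1·Bw1 = 409456; w1·w1 = 19984; μ ≈ 409456/19984 = 20.4892

μ ≈ 20.4892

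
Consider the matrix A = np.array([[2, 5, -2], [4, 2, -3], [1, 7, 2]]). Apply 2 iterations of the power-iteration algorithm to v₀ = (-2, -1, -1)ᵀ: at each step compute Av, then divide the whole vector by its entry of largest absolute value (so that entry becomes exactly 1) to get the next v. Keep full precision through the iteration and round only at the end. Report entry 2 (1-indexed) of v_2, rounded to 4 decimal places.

Av0 = (-7.00000, -7.00000, -11.00000); divide by -11.00000 → v1 = (0.63636, 0.63636, 1.00000)
Av1 = (2.45455, 0.81818, 7.09091); divide by 7.09091 → v2 = (0.34615, 0.11538, 1.00000)
Requested entry of v2: -9/-78 = 0.1154

0.1154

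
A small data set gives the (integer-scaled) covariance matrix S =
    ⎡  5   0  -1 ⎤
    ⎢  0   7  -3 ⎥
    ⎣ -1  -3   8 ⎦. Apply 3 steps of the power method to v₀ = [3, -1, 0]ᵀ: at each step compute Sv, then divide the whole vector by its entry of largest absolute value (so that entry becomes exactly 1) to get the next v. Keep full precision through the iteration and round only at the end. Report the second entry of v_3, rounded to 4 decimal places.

-0.9783

Sv0 = (15.00000, -7.00000, 0.00000); divide by 15.00000 → v1 = (1.00000, -0.46667, 0.00000)
Sv1 = (5.00000, -3.26667, 0.40000); divide by 5.00000 → v2 = (1.00000, -0.65333, 0.08000)
Sv2 = (4.92000, -4.81333, 1.60000); divide by 4.92000 → v3 = (1.00000, -0.97832, 0.32520)
Requested entry of v3: -361/369 = -0.9783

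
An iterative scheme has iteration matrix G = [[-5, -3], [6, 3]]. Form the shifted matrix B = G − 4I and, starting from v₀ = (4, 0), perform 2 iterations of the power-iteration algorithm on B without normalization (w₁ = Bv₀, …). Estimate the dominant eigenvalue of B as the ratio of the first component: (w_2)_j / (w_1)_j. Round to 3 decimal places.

μ ≈ -7.000

B = G − 4I has rows (-9, -3); (6, -1)
w1 = Bv₀ = ((-9)·4 + (-3)·0; 6·4 + (-1)·0) = (-36, 24)
w2 = Bw1 = ((-9)·(-36) + (-3)·24; 6·(-36) + (-1)·24) = (252, -240)
Ratio: 252/-36 = -7.000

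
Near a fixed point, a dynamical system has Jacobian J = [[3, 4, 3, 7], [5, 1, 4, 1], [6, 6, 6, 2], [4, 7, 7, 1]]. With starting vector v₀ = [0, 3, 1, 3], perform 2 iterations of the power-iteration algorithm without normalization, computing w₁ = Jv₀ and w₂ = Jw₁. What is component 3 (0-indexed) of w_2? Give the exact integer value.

w1 = Jv₀ = (3·0 + 4·3 + 3·1 + 7·3; 5·0 + 1·3 + 4·1 + 1·3; 6·0 + 6·3 + 6·1 + 2·3; 4·0 + 7·3 + 7·1 + 1·3) = (36, 10, 30, 31)
w2 = Jw1 = (3·36 + 4·10 + 3·30 + 7·31; 5·36 + 1·10 + 4·30 + 1·31; 6·36 + 6·10 + 6·30 + 2·31; 4·36 + 7·10 + 7·30 + 1·31) = (455, 341, 518, 455)
The requested component of w2 is 455.

455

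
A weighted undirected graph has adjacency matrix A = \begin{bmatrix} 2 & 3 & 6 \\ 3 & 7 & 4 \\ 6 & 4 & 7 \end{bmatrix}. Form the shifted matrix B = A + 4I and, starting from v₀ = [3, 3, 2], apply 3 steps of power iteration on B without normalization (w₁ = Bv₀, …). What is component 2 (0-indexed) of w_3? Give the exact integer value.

18742

B = A + 4I has rows (6, 3, 6); (3, 11, 4); (6, 4, 11)
w1 = Bv₀ = (39, 50, 52)
w2 = Bw1 = (696, 875, 1006)
w3 = Bw2 = (12837, 15737, 18742)
Requested component of w3: 18742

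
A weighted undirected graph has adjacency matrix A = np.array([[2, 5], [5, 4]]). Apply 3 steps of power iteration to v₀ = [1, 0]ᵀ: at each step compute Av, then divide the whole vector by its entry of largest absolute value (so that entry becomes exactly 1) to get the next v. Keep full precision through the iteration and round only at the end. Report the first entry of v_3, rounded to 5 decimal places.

Av0 = (2.000000, 5.000000); divide by 5.000000 → v1 = (0.400000, 1.000000)
Av1 = (5.800000, 6.000000); divide by 6.000000 → v2 = (0.966667, 1.000000)
Av2 = (6.933333, 8.833333); divide by 8.833333 → v3 = (0.784906, 1.000000)
Requested entry of v3: 208/265 = 0.78491

0.78491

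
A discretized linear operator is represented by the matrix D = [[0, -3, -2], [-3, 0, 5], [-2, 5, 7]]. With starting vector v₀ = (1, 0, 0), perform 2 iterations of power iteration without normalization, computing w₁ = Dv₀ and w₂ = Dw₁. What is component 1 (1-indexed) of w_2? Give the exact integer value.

w1 = Dv₀ = (0, -3, -2)
w2 = Dw1 = (13, -10, -29)
The requested component of w2 is 13.

13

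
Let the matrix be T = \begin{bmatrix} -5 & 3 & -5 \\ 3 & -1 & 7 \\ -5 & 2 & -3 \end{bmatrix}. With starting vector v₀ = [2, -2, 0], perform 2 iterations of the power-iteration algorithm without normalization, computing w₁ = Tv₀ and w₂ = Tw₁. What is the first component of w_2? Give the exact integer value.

w1 = Tv₀ = (-16, 8, -14)
w2 = Tw1 = (174, -154, 138)
The requested component of w2 is 174.

174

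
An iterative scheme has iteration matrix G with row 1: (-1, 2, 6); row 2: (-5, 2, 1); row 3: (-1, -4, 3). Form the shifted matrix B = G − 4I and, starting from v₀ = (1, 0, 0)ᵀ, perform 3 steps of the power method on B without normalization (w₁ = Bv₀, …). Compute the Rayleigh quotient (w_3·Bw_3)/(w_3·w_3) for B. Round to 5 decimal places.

μ ≈ -5.16392

B = G − 4I has rows (-5, 2, 6); (-5, -2, 1); (-1, -4, -1)
w1 = Bv₀ = (-5, -5, -1)
w2 = Bw1 = (9, 34, 26)
w3 = Bw2 = (179, -87, -171)
Bw3 = (-2095, -892, 340)
w3·Bw3 = -355541; w3·w3 = 68851; μ ≈ -355541/68851 = -5.16392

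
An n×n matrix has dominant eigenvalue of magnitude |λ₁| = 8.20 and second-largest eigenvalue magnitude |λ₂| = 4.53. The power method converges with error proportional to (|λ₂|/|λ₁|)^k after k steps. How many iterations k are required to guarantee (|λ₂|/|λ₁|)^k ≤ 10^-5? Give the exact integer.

|λ₂/λ₁| = 4.53/8.20 = 0.55244
Need k ≥ ln(10^-5) / ln(0.55244) = -11.5129 / -0.5934 ≈ 19.401
Smallest integer k satisfying the bound: 20

20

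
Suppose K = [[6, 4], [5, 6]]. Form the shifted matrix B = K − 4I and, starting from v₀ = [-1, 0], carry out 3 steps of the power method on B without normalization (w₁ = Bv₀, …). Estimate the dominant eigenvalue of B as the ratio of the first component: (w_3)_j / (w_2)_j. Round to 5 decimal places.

5.33333

B = K − 4I has rows (2, 4); (5, 2)
w1 = Bv₀ = (-2, -5)
w2 = Bw1 = (-24, -20)
w3 = Bw2 = (-128, -160)
Ratio: -128/-24 = 5.33333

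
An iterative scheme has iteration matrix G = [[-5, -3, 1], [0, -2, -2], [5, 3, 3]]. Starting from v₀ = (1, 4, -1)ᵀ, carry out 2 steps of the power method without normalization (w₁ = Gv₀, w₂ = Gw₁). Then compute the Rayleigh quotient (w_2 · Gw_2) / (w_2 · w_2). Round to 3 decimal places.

λ ≈ -5.297

w1 = Gv₀ = ((-5)·1 + (-3)·4 + 1·(-1); 0·1 + (-2)·4 + (-2)·(-1); 5·1 + 3·4 + 3·(-1)) = (-18, -6, 14)
w2 = Gw1 = ((-5)·(-18) + (-3)·(-6) + 1·14; 0·(-18) + (-2)·(-6) + (-2)·14; 5·(-18) + 3·(-6) + 3·14) = (122, -16, -66)
Gw2 = (-628, 164, 364)
w2·Gw2 = 122·(-628) + (-16)·164 + (-66)·364 = -103264; w2·w2 = 122·122 + (-16)·(-16) + (-66)·(-66) = 19496
λ ≈ -103264/19496 = -5.297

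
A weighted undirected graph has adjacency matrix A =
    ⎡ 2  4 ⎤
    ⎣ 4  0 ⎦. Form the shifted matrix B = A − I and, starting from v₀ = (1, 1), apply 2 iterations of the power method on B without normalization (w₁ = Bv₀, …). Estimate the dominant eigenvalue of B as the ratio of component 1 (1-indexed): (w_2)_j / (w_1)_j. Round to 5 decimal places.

B = A − I has rows (1, 4); (4, -1)
w1 = Bv₀ = (5, 3)
w2 = Bw1 = (17, 17)
Ratio: 17/5 = 3.40000

3.40000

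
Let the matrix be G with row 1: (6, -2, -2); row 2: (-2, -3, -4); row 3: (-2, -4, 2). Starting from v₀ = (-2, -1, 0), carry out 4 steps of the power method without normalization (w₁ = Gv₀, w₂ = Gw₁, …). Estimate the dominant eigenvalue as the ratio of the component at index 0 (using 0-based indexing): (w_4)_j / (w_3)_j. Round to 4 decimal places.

λ ≈ 8.3469

w1 = Gv₀ = (6·(-2) + (-2)·(-1) + (-2)·0; (-2)·(-2) + (-3)·(-1) + (-4)·0; (-2)·(-2) + (-4)·(-1) + 2·0) = (-10, 7, 8)
w2 = Gw1 = (6·(-10) + (-2)·7 + (-2)·8; (-2)·(-10) + (-3)·7 + (-4)·8; (-2)·(-10) + (-4)·7 + 2·8) = (-90, -33, 8)
w3 = Gw2 = (-490, 247, 328)
w4 = Gw3 = (-4090, -1073, 648)
Ratio at component: -4090 / -490 = 8.3469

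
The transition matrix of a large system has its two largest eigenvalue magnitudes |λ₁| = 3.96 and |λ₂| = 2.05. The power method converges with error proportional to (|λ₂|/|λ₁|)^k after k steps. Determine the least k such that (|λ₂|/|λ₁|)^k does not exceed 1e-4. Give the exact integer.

|λ₂/λ₁| = 2.05/3.96 = 0.51768
Need k ≥ ln(1e-4) / ln(0.51768) = -9.2103 / -0.6584 ≈ 13.989
Smallest integer k satisfying the bound: 14

14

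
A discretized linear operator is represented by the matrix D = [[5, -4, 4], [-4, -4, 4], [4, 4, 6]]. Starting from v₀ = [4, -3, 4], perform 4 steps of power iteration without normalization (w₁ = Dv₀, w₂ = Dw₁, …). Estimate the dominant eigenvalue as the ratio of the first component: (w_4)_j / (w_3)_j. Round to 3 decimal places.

w1 = Dv₀ = (5·4 + (-4)·(-3) + 4·4; (-4)·4 + (-4)·(-3) + 4·4; 4·4 + 4·(-3) + 6·4) = (48, 12, 28)
w2 = Dw1 = (5·48 + (-4)·12 + 4·28; (-4)·48 + (-4)·12 + 4·28; 4·48 + 4·12 + 6·28) = (304, -128, 408)
w3 = Dw2 = (3664, 928, 3152)
w4 = Dw3 = (27216, -5760, 37280)
Ratio at component: 27216 / 3664 = 7.428

7.428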